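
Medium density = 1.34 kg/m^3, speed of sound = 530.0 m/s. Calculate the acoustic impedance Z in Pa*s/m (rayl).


Given values:
  rho = 1.34 kg/m^3
  c = 530.0 m/s
Formula: Z = rho * c
Z = 1.34 * 530.0
Z = 710.2

710.2 rayl


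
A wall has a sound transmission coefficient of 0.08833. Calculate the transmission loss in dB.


Given values:
  tau = 0.08833
Formula: TL = 10 * log10(1 / tau)
Compute 1 / tau = 1 / 0.08833 = 11.3212
Compute log10(11.3212) = 1.053892
TL = 10 * 1.053892 = 10.54

10.54 dB


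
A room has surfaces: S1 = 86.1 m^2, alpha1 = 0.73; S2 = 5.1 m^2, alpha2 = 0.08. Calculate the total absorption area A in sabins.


Given surfaces:
  Surface 1: 86.1 * 0.73 = 62.853
  Surface 2: 5.1 * 0.08 = 0.408
Formula: A = sum(Si * alpha_i)
A = 62.853 + 0.408
A = 63.26

63.26 sabins


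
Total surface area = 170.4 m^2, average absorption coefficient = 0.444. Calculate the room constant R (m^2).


Given values:
  S = 170.4 m^2, alpha = 0.444
Formula: R = S * alpha / (1 - alpha)
Numerator: 170.4 * 0.444 = 75.6576
Denominator: 1 - 0.444 = 0.556
R = 75.6576 / 0.556 = 136.07

136.07 m^2


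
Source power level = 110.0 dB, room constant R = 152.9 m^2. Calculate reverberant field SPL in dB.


Given values:
  Lw = 110.0 dB, R = 152.9 m^2
Formula: SPL = Lw + 10 * log10(4 / R)
Compute 4 / R = 4 / 152.9 = 0.026161
Compute 10 * log10(0.026161) = -15.8235
SPL = 110.0 + (-15.8235) = 94.18

94.18 dB


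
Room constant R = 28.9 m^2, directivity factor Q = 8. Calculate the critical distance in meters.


Given values:
  R = 28.9 m^2, Q = 8
Formula: d_c = 0.141 * sqrt(Q * R)
Compute Q * R = 8 * 28.9 = 231.2
Compute sqrt(231.2) = 15.2053
d_c = 0.141 * 15.2053 = 2.144

2.144 m


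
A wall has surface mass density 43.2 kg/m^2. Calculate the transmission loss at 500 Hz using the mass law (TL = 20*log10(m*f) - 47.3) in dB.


Given values:
  m = 43.2 kg/m^2, f = 500 Hz
Formula: TL = 20 * log10(m * f) - 47.3
Compute m * f = 43.2 * 500 = 21600.0
Compute log10(21600.0) = 4.334454
Compute 20 * 4.334454 = 86.6891
TL = 86.6891 - 47.3 = 39.39

39.39 dB


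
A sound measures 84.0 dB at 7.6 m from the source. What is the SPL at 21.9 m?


Given values:
  SPL1 = 84.0 dB, r1 = 7.6 m, r2 = 21.9 m
Formula: SPL2 = SPL1 - 20 * log10(r2 / r1)
Compute ratio: r2 / r1 = 21.9 / 7.6 = 2.8816
Compute log10: log10(2.8816) = 0.459634
Compute drop: 20 * 0.459634 = 9.1927
SPL2 = 84.0 - 9.1927 = 74.81

74.81 dB


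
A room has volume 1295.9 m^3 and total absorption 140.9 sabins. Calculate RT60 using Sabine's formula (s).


Given values:
  V = 1295.9 m^3
  A = 140.9 sabins
Formula: RT60 = 0.161 * V / A
Numerator: 0.161 * 1295.9 = 208.6399
RT60 = 208.6399 / 140.9 = 1.481

1.481 s


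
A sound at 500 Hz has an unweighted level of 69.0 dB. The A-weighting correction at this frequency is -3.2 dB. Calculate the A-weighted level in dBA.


Given values:
  SPL = 69.0 dB
  A-weighting at 500 Hz = -3.2 dB
Formula: L_A = SPL + A_weight
L_A = 69.0 + (-3.2)
L_A = 65.8

65.8 dBA


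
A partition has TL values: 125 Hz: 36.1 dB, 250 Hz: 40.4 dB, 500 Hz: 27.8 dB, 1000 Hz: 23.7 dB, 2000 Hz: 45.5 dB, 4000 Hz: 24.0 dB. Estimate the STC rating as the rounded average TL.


Given TL values at each frequency:
  125 Hz: 36.1 dB
  250 Hz: 40.4 dB
  500 Hz: 27.8 dB
  1000 Hz: 23.7 dB
  2000 Hz: 45.5 dB
  4000 Hz: 24.0 dB
Formula: STC ~ round(average of TL values)
Sum = 36.1 + 40.4 + 27.8 + 23.7 + 45.5 + 24.0 = 197.5
Average = 197.5 / 6 = 32.92
Rounded: 33

33


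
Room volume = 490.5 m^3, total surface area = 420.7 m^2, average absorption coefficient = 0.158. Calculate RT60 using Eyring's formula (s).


Given values:
  V = 490.5 m^3, S = 420.7 m^2, alpha = 0.158
Formula: RT60 = 0.161 * V / (-S * ln(1 - alpha))
Compute ln(1 - 0.158) = ln(0.842) = -0.171975
Denominator: -420.7 * -0.171975 = 72.3499
Numerator: 0.161 * 490.5 = 78.9705
RT60 = 78.9705 / 72.3499 = 1.092

1.092 s


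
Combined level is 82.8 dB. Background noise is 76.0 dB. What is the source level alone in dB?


Given values:
  L_total = 82.8 dB, L_bg = 76.0 dB
Formula: L_source = 10 * log10(10^(L_total/10) - 10^(L_bg/10))
Convert to linear:
  10^(82.8/10) = 190546071.7963
  10^(76.0/10) = 39810717.0553
Difference: 190546071.7963 - 39810717.0553 = 150735354.741
L_source = 10 * log10(150735354.741) = 81.78

81.78 dB


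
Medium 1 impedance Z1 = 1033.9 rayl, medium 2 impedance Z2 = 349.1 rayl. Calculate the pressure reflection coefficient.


Given values:
  Z1 = 1033.9 rayl, Z2 = 349.1 rayl
Formula: R = (Z2 - Z1) / (Z2 + Z1)
Numerator: Z2 - Z1 = 349.1 - 1033.9 = -684.8
Denominator: Z2 + Z1 = 349.1 + 1033.9 = 1383.0
R = -684.8 / 1383.0 = -0.4952

-0.4952


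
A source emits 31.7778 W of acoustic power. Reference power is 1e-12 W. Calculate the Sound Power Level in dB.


Given values:
  W = 31.7778 W
  W_ref = 1e-12 W
Formula: SWL = 10 * log10(W / W_ref)
Compute ratio: W / W_ref = 31777800000000
Compute log10: log10(31777800000000) = 13.502124
Multiply: SWL = 10 * 13.502124 = 135.02

135.02 dB


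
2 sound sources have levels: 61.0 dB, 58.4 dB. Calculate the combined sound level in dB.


Formula: L_total = 10 * log10( sum(10^(Li/10)) )
  Source 1: 10^(61.0/10) = 1258925.4118
  Source 2: 10^(58.4/10) = 691830.9709
Sum of linear values = 1950756.3827
L_total = 10 * log10(1950756.3827) = 62.9

62.9 dB


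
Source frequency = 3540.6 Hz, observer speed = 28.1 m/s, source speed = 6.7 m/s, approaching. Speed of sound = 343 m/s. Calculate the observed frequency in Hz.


Given values:
  f_s = 3540.6 Hz, v_o = 28.1 m/s, v_s = 6.7 m/s
  Direction: approaching
Formula: f_o = f_s * (c + v_o) / (c - v_s)
Numerator: c + v_o = 343 + 28.1 = 371.1
Denominator: c - v_s = 343 - 6.7 = 336.3
f_o = 3540.6 * 371.1 / 336.3 = 3906.98

3906.98 Hz


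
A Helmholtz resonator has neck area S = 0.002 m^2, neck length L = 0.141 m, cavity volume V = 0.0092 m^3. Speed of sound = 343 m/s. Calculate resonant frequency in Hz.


Given values:
  S = 0.002 m^2, L = 0.141 m, V = 0.0092 m^3, c = 343 m/s
Formula: f = (c / (2*pi)) * sqrt(S / (V * L))
Compute V * L = 0.0092 * 0.141 = 0.0012972
Compute S / (V * L) = 0.002 / 0.0012972 = 1.5418
Compute sqrt(1.5418) = 1.241692
Compute c / (2*pi) = 343 / 6.283185 = 54.590148
f = 54.590148 * 1.241692 = 67.78

67.78 Hz


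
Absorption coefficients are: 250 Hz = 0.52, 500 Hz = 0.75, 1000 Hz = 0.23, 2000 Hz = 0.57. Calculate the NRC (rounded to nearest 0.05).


Given values:
  a_250 = 0.52, a_500 = 0.75
  a_1000 = 0.23, a_2000 = 0.57
Formula: NRC = (a250 + a500 + a1000 + a2000) / 4
Sum = 0.52 + 0.75 + 0.23 + 0.57 = 2.07
NRC = 2.07 / 4 = 0.5175
Rounded to nearest 0.05: 0.5

0.5


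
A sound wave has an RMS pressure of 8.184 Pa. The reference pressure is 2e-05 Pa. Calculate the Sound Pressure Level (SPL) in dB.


Given values:
  p = 8.184 Pa
  p_ref = 2e-05 Pa
Formula: SPL = 20 * log10(p / p_ref)
Compute ratio: p / p_ref = 8.184 / 2e-05 = 409200
Compute log10: log10(409200) = 5.611936
Multiply: SPL = 20 * 5.611936 = 112.24

112.24 dB


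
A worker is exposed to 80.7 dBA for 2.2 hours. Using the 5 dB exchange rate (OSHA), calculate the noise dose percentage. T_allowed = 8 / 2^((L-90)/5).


Given values:
  L = 80.7 dBA, T = 2.2 hours
Formula: T_allowed = 8 / 2^((L - 90) / 5)
Compute exponent: (80.7 - 90) / 5 = -1.86
Compute 2^(-1.86) = 0.275476
T_allowed = 8 / 0.275476 = 29.040642 hours
Dose = (T / T_allowed) * 100
Dose = (2.2 / 29.040642) * 100 = 7.58

7.58 %


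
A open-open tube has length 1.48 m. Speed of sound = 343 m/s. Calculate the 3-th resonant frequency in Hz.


Given values:
  Tube type: open-open, L = 1.48 m, c = 343 m/s, n = 3
Formula: f_n = n * c / (2 * L)
Compute 2 * L = 2 * 1.48 = 2.96
f = 3 * 343 / 2.96
f = 347.64

347.64 Hz


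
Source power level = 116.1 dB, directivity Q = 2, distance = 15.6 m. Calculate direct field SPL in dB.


Given values:
  Lw = 116.1 dB, Q = 2, r = 15.6 m
Formula: SPL = Lw + 10 * log10(Q / (4 * pi * r^2))
Compute 4 * pi * r^2 = 4 * pi * 15.6^2 = 3058.152
Compute Q / denom = 2 / 3058.152 = 0.00065399
Compute 10 * log10(0.00065399) = -31.8443
SPL = 116.1 + (-31.8443) = 84.26

84.26 dB


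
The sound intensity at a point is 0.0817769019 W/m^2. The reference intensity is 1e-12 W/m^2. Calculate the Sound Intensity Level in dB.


Given values:
  I = 0.0817769019 W/m^2
  I_ref = 1e-12 W/m^2
Formula: SIL = 10 * log10(I / I_ref)
Compute ratio: I / I_ref = 81776901900
Compute log10: log10(81776901900) = 10.912631
Multiply: SIL = 10 * 10.912631 = 109.13

109.13 dB


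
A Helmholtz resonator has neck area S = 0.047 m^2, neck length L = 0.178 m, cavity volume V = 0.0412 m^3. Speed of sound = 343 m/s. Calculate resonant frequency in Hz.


Given values:
  S = 0.047 m^2, L = 0.178 m, V = 0.0412 m^3, c = 343 m/s
Formula: f = (c / (2*pi)) * sqrt(S / (V * L))
Compute V * L = 0.0412 * 0.178 = 0.0073336
Compute S / (V * L) = 0.047 / 0.0073336 = 6.4089
Compute sqrt(6.4089) = 2.531581
Compute c / (2*pi) = 343 / 6.283185 = 54.590148
f = 54.590148 * 2.531581 = 138.2

138.2 Hz


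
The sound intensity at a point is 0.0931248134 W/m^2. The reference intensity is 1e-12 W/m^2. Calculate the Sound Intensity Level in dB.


Given values:
  I = 0.0931248134 W/m^2
  I_ref = 1e-12 W/m^2
Formula: SIL = 10 * log10(I / I_ref)
Compute ratio: I / I_ref = 93124813400
Compute log10: log10(93124813400) = 10.969065
Multiply: SIL = 10 * 10.969065 = 109.69

109.69 dB


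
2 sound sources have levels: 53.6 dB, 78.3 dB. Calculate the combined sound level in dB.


Formula: L_total = 10 * log10( sum(10^(Li/10)) )
  Source 1: 10^(53.6/10) = 229086.7653
  Source 2: 10^(78.3/10) = 67608297.5392
Sum of linear values = 67837384.3045
L_total = 10 * log10(67837384.3045) = 78.31

78.31 dB


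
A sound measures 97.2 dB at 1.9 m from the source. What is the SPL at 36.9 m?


Given values:
  SPL1 = 97.2 dB, r1 = 1.9 m, r2 = 36.9 m
Formula: SPL2 = SPL1 - 20 * log10(r2 / r1)
Compute ratio: r2 / r1 = 36.9 / 1.9 = 19.4211
Compute log10: log10(19.4211) = 1.288274
Compute drop: 20 * 1.288274 = 25.7655
SPL2 = 97.2 - 25.7655 = 71.43

71.43 dB


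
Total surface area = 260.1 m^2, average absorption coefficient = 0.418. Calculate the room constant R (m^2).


Given values:
  S = 260.1 m^2, alpha = 0.418
Formula: R = S * alpha / (1 - alpha)
Numerator: 260.1 * 0.418 = 108.7218
Denominator: 1 - 0.418 = 0.582
R = 108.7218 / 0.582 = 186.81

186.81 m^2


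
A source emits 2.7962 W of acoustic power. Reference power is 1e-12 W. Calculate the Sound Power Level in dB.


Given values:
  W = 2.7962 W
  W_ref = 1e-12 W
Formula: SWL = 10 * log10(W / W_ref)
Compute ratio: W / W_ref = 2796200000000
Compute log10: log10(2796200000000) = 12.446568
Multiply: SWL = 10 * 12.446568 = 124.47

124.47 dB


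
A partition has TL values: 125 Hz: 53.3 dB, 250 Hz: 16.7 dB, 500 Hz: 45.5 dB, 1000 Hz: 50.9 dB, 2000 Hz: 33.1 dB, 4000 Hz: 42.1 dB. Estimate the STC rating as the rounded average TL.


Given TL values at each frequency:
  125 Hz: 53.3 dB
  250 Hz: 16.7 dB
  500 Hz: 45.5 dB
  1000 Hz: 50.9 dB
  2000 Hz: 33.1 dB
  4000 Hz: 42.1 dB
Formula: STC ~ round(average of TL values)
Sum = 53.3 + 16.7 + 45.5 + 50.9 + 33.1 + 42.1 = 241.6
Average = 241.6 / 6 = 40.27
Rounded: 40

40


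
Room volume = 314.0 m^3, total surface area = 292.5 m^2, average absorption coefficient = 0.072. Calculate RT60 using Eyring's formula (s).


Given values:
  V = 314.0 m^3, S = 292.5 m^2, alpha = 0.072
Formula: RT60 = 0.161 * V / (-S * ln(1 - alpha))
Compute ln(1 - 0.072) = ln(0.928) = -0.074724
Denominator: -292.5 * -0.074724 = 21.8568
Numerator: 0.161 * 314.0 = 50.554
RT60 = 50.554 / 21.8568 = 2.313

2.313 s


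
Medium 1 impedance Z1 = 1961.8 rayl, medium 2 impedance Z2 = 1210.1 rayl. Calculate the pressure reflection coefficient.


Given values:
  Z1 = 1961.8 rayl, Z2 = 1210.1 rayl
Formula: R = (Z2 - Z1) / (Z2 + Z1)
Numerator: Z2 - Z1 = 1210.1 - 1961.8 = -751.7
Denominator: Z2 + Z1 = 1210.1 + 1961.8 = 3171.9
R = -751.7 / 3171.9 = -0.237

-0.237


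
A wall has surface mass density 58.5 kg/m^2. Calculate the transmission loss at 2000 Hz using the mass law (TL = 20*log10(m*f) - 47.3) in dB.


Given values:
  m = 58.5 kg/m^2, f = 2000 Hz
Formula: TL = 20 * log10(m * f) - 47.3
Compute m * f = 58.5 * 2000 = 117000.0
Compute log10(117000.0) = 5.068186
Compute 20 * 5.068186 = 101.3637
TL = 101.3637 - 47.3 = 54.06

54.06 dB


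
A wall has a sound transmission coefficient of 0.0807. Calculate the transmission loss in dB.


Given values:
  tau = 0.0807
Formula: TL = 10 * log10(1 / tau)
Compute 1 / tau = 1 / 0.0807 = 12.3916
Compute log10(12.3916) = 1.093127
TL = 10 * 1.093127 = 10.93

10.93 dB


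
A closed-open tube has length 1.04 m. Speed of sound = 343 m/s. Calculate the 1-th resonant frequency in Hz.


Given values:
  Tube type: closed-open, L = 1.04 m, c = 343 m/s, n = 1
Formula: f_n = (2n - 1) * c / (4 * L)
Compute 2n - 1 = 2*1 - 1 = 1
Compute 4 * L = 4 * 1.04 = 4.16
f = 1 * 343 / 4.16
f = 82.45

82.45 Hz


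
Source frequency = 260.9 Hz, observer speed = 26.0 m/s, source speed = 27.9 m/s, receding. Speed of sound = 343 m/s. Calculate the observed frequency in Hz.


Given values:
  f_s = 260.9 Hz, v_o = 26.0 m/s, v_s = 27.9 m/s
  Direction: receding
Formula: f_o = f_s * (c - v_o) / (c + v_s)
Numerator: c - v_o = 343 - 26.0 = 317.0
Denominator: c + v_s = 343 + 27.9 = 370.9
f_o = 260.9 * 317.0 / 370.9 = 222.99

222.99 Hz


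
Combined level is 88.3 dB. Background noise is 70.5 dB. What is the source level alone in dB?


Given values:
  L_total = 88.3 dB, L_bg = 70.5 dB
Formula: L_source = 10 * log10(10^(L_total/10) - 10^(L_bg/10))
Convert to linear:
  10^(88.3/10) = 676082975.392
  10^(70.5/10) = 11220184.543
Difference: 676082975.392 - 11220184.543 = 664862790.849
L_source = 10 * log10(664862790.849) = 88.23

88.23 dB


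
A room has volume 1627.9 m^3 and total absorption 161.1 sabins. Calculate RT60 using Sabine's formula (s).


Given values:
  V = 1627.9 m^3
  A = 161.1 sabins
Formula: RT60 = 0.161 * V / A
Numerator: 0.161 * 1627.9 = 262.0919
RT60 = 262.0919 / 161.1 = 1.627

1.627 s


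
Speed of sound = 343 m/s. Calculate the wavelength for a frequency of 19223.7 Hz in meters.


Given values:
  c = 343 m/s, f = 19223.7 Hz
Formula: lambda = c / f
lambda = 343 / 19223.7
lambda = 0.0178

0.0178 m


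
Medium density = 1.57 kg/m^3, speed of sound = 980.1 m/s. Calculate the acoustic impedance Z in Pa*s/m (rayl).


Given values:
  rho = 1.57 kg/m^3
  c = 980.1 m/s
Formula: Z = rho * c
Z = 1.57 * 980.1
Z = 1538.76

1538.76 rayl


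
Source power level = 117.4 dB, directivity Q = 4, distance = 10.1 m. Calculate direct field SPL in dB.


Given values:
  Lw = 117.4 dB, Q = 4, r = 10.1 m
Formula: SPL = Lw + 10 * log10(Q / (4 * pi * r^2))
Compute 4 * pi * r^2 = 4 * pi * 10.1^2 = 1281.8955
Compute Q / denom = 4 / 1281.8955 = 0.00312038
Compute 10 * log10(0.00312038) = -25.0579
SPL = 117.4 + (-25.0579) = 92.34

92.34 dB


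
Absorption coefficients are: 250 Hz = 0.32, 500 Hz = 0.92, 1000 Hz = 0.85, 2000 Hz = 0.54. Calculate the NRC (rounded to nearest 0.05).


Given values:
  a_250 = 0.32, a_500 = 0.92
  a_1000 = 0.85, a_2000 = 0.54
Formula: NRC = (a250 + a500 + a1000 + a2000) / 4
Sum = 0.32 + 0.92 + 0.85 + 0.54 = 2.63
NRC = 2.63 / 4 = 0.6575
Rounded to nearest 0.05: 0.65

0.65


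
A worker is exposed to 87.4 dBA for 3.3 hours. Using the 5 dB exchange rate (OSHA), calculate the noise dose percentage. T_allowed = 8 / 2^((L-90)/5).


Given values:
  L = 87.4 dBA, T = 3.3 hours
Formula: T_allowed = 8 / 2^((L - 90) / 5)
Compute exponent: (87.4 - 90) / 5 = -0.52
Compute 2^(-0.52) = 0.697372
T_allowed = 8 / 0.697372 = 11.471639 hours
Dose = (T / T_allowed) * 100
Dose = (3.3 / 11.471639) * 100 = 28.77

28.77 %


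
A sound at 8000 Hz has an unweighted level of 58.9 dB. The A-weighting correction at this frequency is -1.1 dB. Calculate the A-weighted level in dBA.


Given values:
  SPL = 58.9 dB
  A-weighting at 8000 Hz = -1.1 dB
Formula: L_A = SPL + A_weight
L_A = 58.9 + (-1.1)
L_A = 57.8

57.8 dBA


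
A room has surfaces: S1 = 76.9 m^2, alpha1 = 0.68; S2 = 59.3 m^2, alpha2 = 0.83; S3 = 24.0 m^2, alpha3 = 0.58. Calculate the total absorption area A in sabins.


Given surfaces:
  Surface 1: 76.9 * 0.68 = 52.292
  Surface 2: 59.3 * 0.83 = 49.219
  Surface 3: 24.0 * 0.58 = 13.92
Formula: A = sum(Si * alpha_i)
A = 52.292 + 49.219 + 13.92
A = 115.43

115.43 sabins


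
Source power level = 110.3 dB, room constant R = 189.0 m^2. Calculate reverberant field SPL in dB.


Given values:
  Lw = 110.3 dB, R = 189.0 m^2
Formula: SPL = Lw + 10 * log10(4 / R)
Compute 4 / R = 4 / 189.0 = 0.021164
Compute 10 * log10(0.021164) = -16.744
SPL = 110.3 + (-16.744) = 93.56

93.56 dB


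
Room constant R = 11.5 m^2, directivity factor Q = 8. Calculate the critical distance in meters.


Given values:
  R = 11.5 m^2, Q = 8
Formula: d_c = 0.141 * sqrt(Q * R)
Compute Q * R = 8 * 11.5 = 92.0
Compute sqrt(92.0) = 9.5917
d_c = 0.141 * 9.5917 = 1.352

1.352 m


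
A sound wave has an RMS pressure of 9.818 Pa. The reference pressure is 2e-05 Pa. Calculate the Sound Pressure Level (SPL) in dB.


Given values:
  p = 9.818 Pa
  p_ref = 2e-05 Pa
Formula: SPL = 20 * log10(p / p_ref)
Compute ratio: p / p_ref = 9.818 / 2e-05 = 490900
Compute log10: log10(490900) = 5.690993
Multiply: SPL = 20 * 5.690993 = 113.82

113.82 dB


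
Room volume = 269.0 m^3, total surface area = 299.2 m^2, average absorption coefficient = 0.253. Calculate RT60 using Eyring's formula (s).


Given values:
  V = 269.0 m^3, S = 299.2 m^2, alpha = 0.253
Formula: RT60 = 0.161 * V / (-S * ln(1 - alpha))
Compute ln(1 - 0.253) = ln(0.747) = -0.29169
Denominator: -299.2 * -0.29169 = 87.2736
Numerator: 0.161 * 269.0 = 43.309
RT60 = 43.309 / 87.2736 = 0.496

0.496 s


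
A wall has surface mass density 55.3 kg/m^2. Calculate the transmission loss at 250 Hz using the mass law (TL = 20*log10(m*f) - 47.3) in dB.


Given values:
  m = 55.3 kg/m^2, f = 250 Hz
Formula: TL = 20 * log10(m * f) - 47.3
Compute m * f = 55.3 * 250 = 13825.0
Compute log10(13825.0) = 4.140665
Compute 20 * 4.140665 = 82.8133
TL = 82.8133 - 47.3 = 35.51

35.51 dB


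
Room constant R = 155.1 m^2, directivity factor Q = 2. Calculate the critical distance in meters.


Given values:
  R = 155.1 m^2, Q = 2
Formula: d_c = 0.141 * sqrt(Q * R)
Compute Q * R = 2 * 155.1 = 310.2
Compute sqrt(310.2) = 17.6125
d_c = 0.141 * 17.6125 = 2.483

2.483 m


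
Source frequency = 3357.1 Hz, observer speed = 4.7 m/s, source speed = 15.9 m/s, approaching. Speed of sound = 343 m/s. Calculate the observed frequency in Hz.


Given values:
  f_s = 3357.1 Hz, v_o = 4.7 m/s, v_s = 15.9 m/s
  Direction: approaching
Formula: f_o = f_s * (c + v_o) / (c - v_s)
Numerator: c + v_o = 343 + 4.7 = 347.7
Denominator: c - v_s = 343 - 15.9 = 327.1
f_o = 3357.1 * 347.7 / 327.1 = 3568.52

3568.52 Hz


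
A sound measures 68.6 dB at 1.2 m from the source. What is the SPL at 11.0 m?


Given values:
  SPL1 = 68.6 dB, r1 = 1.2 m, r2 = 11.0 m
Formula: SPL2 = SPL1 - 20 * log10(r2 / r1)
Compute ratio: r2 / r1 = 11.0 / 1.2 = 9.1667
Compute log10: log10(9.1667) = 0.962213
Compute drop: 20 * 0.962213 = 19.2443
SPL2 = 68.6 - 19.2443 = 49.36

49.36 dB


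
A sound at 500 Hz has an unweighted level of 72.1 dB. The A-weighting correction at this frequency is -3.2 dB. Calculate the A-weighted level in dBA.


Given values:
  SPL = 72.1 dB
  A-weighting at 500 Hz = -3.2 dB
Formula: L_A = SPL + A_weight
L_A = 72.1 + (-3.2)
L_A = 68.9

68.9 dBA


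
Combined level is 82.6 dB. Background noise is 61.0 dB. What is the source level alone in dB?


Given values:
  L_total = 82.6 dB, L_bg = 61.0 dB
Formula: L_source = 10 * log10(10^(L_total/10) - 10^(L_bg/10))
Convert to linear:
  10^(82.6/10) = 181970085.861
  10^(61.0/10) = 1258925.4118
Difference: 181970085.861 - 1258925.4118 = 180711160.4492
L_source = 10 * log10(180711160.4492) = 82.57

82.57 dB


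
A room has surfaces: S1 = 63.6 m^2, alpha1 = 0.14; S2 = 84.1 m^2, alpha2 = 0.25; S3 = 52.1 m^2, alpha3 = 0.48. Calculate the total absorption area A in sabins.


Given surfaces:
  Surface 1: 63.6 * 0.14 = 8.904
  Surface 2: 84.1 * 0.25 = 21.025
  Surface 3: 52.1 * 0.48 = 25.008
Formula: A = sum(Si * alpha_i)
A = 8.904 + 21.025 + 25.008
A = 54.94

54.94 sabins


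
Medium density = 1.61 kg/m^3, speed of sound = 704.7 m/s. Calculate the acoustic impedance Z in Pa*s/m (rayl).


Given values:
  rho = 1.61 kg/m^3
  c = 704.7 m/s
Formula: Z = rho * c
Z = 1.61 * 704.7
Z = 1134.57

1134.57 rayl


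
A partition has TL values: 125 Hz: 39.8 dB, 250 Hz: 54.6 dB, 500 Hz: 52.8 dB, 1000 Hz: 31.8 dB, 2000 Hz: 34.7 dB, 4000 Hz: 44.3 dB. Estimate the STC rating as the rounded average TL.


Given TL values at each frequency:
  125 Hz: 39.8 dB
  250 Hz: 54.6 dB
  500 Hz: 52.8 dB
  1000 Hz: 31.8 dB
  2000 Hz: 34.7 dB
  4000 Hz: 44.3 dB
Formula: STC ~ round(average of TL values)
Sum = 39.8 + 54.6 + 52.8 + 31.8 + 34.7 + 44.3 = 258.0
Average = 258.0 / 6 = 43.0
Rounded: 43

43


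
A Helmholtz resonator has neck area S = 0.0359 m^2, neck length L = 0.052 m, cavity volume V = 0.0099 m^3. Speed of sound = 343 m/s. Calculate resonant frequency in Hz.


Given values:
  S = 0.0359 m^2, L = 0.052 m, V = 0.0099 m^3, c = 343 m/s
Formula: f = (c / (2*pi)) * sqrt(S / (V * L))
Compute V * L = 0.0099 * 0.052 = 0.0005148
Compute S / (V * L) = 0.0359 / 0.0005148 = 69.7358
Compute sqrt(69.7358) = 8.350796
Compute c / (2*pi) = 343 / 6.283185 = 54.590148
f = 54.590148 * 8.350796 = 455.87

455.87 Hz


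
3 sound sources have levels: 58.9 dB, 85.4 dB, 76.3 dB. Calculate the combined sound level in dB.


Formula: L_total = 10 * log10( sum(10^(Li/10)) )
  Source 1: 10^(58.9/10) = 776247.1166
  Source 2: 10^(85.4/10) = 346736850.4525
  Source 3: 10^(76.3/10) = 42657951.8802
Sum of linear values = 390171049.4493
L_total = 10 * log10(390171049.4493) = 85.91

85.91 dB


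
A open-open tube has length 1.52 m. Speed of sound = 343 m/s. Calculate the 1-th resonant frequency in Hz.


Given values:
  Tube type: open-open, L = 1.52 m, c = 343 m/s, n = 1
Formula: f_n = n * c / (2 * L)
Compute 2 * L = 2 * 1.52 = 3.04
f = 1 * 343 / 3.04
f = 112.83

112.83 Hz


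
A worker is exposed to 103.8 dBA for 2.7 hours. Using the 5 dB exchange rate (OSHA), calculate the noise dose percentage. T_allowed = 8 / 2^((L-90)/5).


Given values:
  L = 103.8 dBA, T = 2.7 hours
Formula: T_allowed = 8 / 2^((L - 90) / 5)
Compute exponent: (103.8 - 90) / 5 = 2.76
Compute 2^(2.76) = 6.773962
T_allowed = 8 / 6.773962 = 1.180993 hours
Dose = (T / T_allowed) * 100
Dose = (2.7 / 1.180993) * 100 = 228.62

228.62 %


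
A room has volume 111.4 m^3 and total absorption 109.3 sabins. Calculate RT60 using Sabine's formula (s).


Given values:
  V = 111.4 m^3
  A = 109.3 sabins
Formula: RT60 = 0.161 * V / A
Numerator: 0.161 * 111.4 = 17.9354
RT60 = 17.9354 / 109.3 = 0.164

0.164 s


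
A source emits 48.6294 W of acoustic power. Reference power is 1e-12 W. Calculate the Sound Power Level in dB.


Given values:
  W = 48.6294 W
  W_ref = 1e-12 W
Formula: SWL = 10 * log10(W / W_ref)
Compute ratio: W / W_ref = 48629400000000
Compute log10: log10(48629400000000) = 13.686899
Multiply: SWL = 10 * 13.686899 = 136.87

136.87 dB


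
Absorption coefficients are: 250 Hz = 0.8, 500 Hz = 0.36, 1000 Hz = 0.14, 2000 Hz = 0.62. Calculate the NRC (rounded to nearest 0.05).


Given values:
  a_250 = 0.8, a_500 = 0.36
  a_1000 = 0.14, a_2000 = 0.62
Formula: NRC = (a250 + a500 + a1000 + a2000) / 4
Sum = 0.8 + 0.36 + 0.14 + 0.62 = 1.92
NRC = 1.92 / 4 = 0.48
Rounded to nearest 0.05: 0.5

0.5


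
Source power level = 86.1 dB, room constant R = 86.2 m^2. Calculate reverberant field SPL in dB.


Given values:
  Lw = 86.1 dB, R = 86.2 m^2
Formula: SPL = Lw + 10 * log10(4 / R)
Compute 4 / R = 4 / 86.2 = 0.046404
Compute 10 * log10(0.046404) = -13.3344
SPL = 86.1 + (-13.3344) = 72.77

72.77 dB


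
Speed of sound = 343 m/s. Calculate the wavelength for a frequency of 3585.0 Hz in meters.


Given values:
  c = 343 m/s, f = 3585.0 Hz
Formula: lambda = c / f
lambda = 343 / 3585.0
lambda = 0.0957

0.0957 m


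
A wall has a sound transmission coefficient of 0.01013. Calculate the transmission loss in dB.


Given values:
  tau = 0.01013
Formula: TL = 10 * log10(1 / tau)
Compute 1 / tau = 1 / 0.01013 = 98.7167
Compute log10(98.7167) = 1.994391
TL = 10 * 1.994391 = 19.94

19.94 dB


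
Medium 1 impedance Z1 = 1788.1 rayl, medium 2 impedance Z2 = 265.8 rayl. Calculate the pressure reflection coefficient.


Given values:
  Z1 = 1788.1 rayl, Z2 = 265.8 rayl
Formula: R = (Z2 - Z1) / (Z2 + Z1)
Numerator: Z2 - Z1 = 265.8 - 1788.1 = -1522.3
Denominator: Z2 + Z1 = 265.8 + 1788.1 = 2053.9
R = -1522.3 / 2053.9 = -0.7412

-0.7412


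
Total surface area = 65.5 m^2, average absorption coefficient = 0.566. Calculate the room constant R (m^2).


Given values:
  S = 65.5 m^2, alpha = 0.566
Formula: R = S * alpha / (1 - alpha)
Numerator: 65.5 * 0.566 = 37.073
Denominator: 1 - 0.566 = 0.434
R = 37.073 / 0.434 = 85.42

85.42 m^2


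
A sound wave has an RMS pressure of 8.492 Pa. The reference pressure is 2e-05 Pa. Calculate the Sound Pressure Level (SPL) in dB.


Given values:
  p = 8.492 Pa
  p_ref = 2e-05 Pa
Formula: SPL = 20 * log10(p / p_ref)
Compute ratio: p / p_ref = 8.492 / 2e-05 = 424600
Compute log10: log10(424600) = 5.62798
Multiply: SPL = 20 * 5.62798 = 112.56

112.56 dB


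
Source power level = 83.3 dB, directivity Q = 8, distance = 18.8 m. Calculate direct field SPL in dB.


Given values:
  Lw = 83.3 dB, Q = 8, r = 18.8 m
Formula: SPL = Lw + 10 * log10(Q / (4 * pi * r^2))
Compute 4 * pi * r^2 = 4 * pi * 18.8^2 = 4441.458
Compute Q / denom = 8 / 4441.458 = 0.00180121
Compute 10 * log10(0.00180121) = -27.4444
SPL = 83.3 + (-27.4444) = 55.86

55.86 dB


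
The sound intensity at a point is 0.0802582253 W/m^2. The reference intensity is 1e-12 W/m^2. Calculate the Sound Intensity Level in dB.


Given values:
  I = 0.0802582253 W/m^2
  I_ref = 1e-12 W/m^2
Formula: SIL = 10 * log10(I / I_ref)
Compute ratio: I / I_ref = 80258225300
Compute log10: log10(80258225300) = 10.90449
Multiply: SIL = 10 * 10.90449 = 109.04

109.04 dB


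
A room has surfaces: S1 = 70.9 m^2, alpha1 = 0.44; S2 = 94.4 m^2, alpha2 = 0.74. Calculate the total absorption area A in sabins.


Given surfaces:
  Surface 1: 70.9 * 0.44 = 31.196
  Surface 2: 94.4 * 0.74 = 69.856
Formula: A = sum(Si * alpha_i)
A = 31.196 + 69.856
A = 101.05

101.05 sabins


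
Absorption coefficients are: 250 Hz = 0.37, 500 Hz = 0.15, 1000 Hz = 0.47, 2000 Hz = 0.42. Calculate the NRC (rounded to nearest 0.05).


Given values:
  a_250 = 0.37, a_500 = 0.15
  a_1000 = 0.47, a_2000 = 0.42
Formula: NRC = (a250 + a500 + a1000 + a2000) / 4
Sum = 0.37 + 0.15 + 0.47 + 0.42 = 1.41
NRC = 1.41 / 4 = 0.3525
Rounded to nearest 0.05: 0.35

0.35


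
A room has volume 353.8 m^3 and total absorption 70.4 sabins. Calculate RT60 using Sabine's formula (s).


Given values:
  V = 353.8 m^3
  A = 70.4 sabins
Formula: RT60 = 0.161 * V / A
Numerator: 0.161 * 353.8 = 56.9618
RT60 = 56.9618 / 70.4 = 0.809

0.809 s


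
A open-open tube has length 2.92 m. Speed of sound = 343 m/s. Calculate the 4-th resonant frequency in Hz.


Given values:
  Tube type: open-open, L = 2.92 m, c = 343 m/s, n = 4
Formula: f_n = n * c / (2 * L)
Compute 2 * L = 2 * 2.92 = 5.84
f = 4 * 343 / 5.84
f = 234.93

234.93 Hz


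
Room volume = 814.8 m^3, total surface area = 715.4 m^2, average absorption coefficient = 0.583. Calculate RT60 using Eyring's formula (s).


Given values:
  V = 814.8 m^3, S = 715.4 m^2, alpha = 0.583
Formula: RT60 = 0.161 * V / (-S * ln(1 - alpha))
Compute ln(1 - 0.583) = ln(0.417) = -0.874669
Denominator: -715.4 * -0.874669 = 625.7382
Numerator: 0.161 * 814.8 = 131.1828
RT60 = 131.1828 / 625.7382 = 0.21

0.21 s


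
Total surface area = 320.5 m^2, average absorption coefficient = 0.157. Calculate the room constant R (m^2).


Given values:
  S = 320.5 m^2, alpha = 0.157
Formula: R = S * alpha / (1 - alpha)
Numerator: 320.5 * 0.157 = 50.3185
Denominator: 1 - 0.157 = 0.843
R = 50.3185 / 0.843 = 59.69

59.69 m^2


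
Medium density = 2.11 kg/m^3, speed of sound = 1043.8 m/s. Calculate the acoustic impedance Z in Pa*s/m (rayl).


Given values:
  rho = 2.11 kg/m^3
  c = 1043.8 m/s
Formula: Z = rho * c
Z = 2.11 * 1043.8
Z = 2202.42

2202.42 rayl


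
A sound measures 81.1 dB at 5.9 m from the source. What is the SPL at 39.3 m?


Given values:
  SPL1 = 81.1 dB, r1 = 5.9 m, r2 = 39.3 m
Formula: SPL2 = SPL1 - 20 * log10(r2 / r1)
Compute ratio: r2 / r1 = 39.3 / 5.9 = 6.661
Compute log10: log10(6.661) = 0.823539
Compute drop: 20 * 0.823539 = 16.4708
SPL2 = 81.1 - 16.4708 = 64.63

64.63 dB


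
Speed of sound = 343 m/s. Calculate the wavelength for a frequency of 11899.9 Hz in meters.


Given values:
  c = 343 m/s, f = 11899.9 Hz
Formula: lambda = c / f
lambda = 343 / 11899.9
lambda = 0.0288

0.0288 m


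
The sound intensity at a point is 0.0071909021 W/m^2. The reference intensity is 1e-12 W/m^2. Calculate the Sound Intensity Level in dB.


Given values:
  I = 0.0071909021 W/m^2
  I_ref = 1e-12 W/m^2
Formula: SIL = 10 * log10(I / I_ref)
Compute ratio: I / I_ref = 7190902100
Compute log10: log10(7190902100) = 9.856783
Multiply: SIL = 10 * 9.856783 = 98.57

98.57 dB


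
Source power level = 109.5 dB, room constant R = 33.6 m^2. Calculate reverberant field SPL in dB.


Given values:
  Lw = 109.5 dB, R = 33.6 m^2
Formula: SPL = Lw + 10 * log10(4 / R)
Compute 4 / R = 4 / 33.6 = 0.119048
Compute 10 * log10(0.119048) = -9.2428
SPL = 109.5 + (-9.2428) = 100.26

100.26 dB


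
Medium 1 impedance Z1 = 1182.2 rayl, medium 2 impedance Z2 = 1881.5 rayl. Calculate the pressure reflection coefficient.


Given values:
  Z1 = 1182.2 rayl, Z2 = 1881.5 rayl
Formula: R = (Z2 - Z1) / (Z2 + Z1)
Numerator: Z2 - Z1 = 1881.5 - 1182.2 = 699.3
Denominator: Z2 + Z1 = 1881.5 + 1182.2 = 3063.7
R = 699.3 / 3063.7 = 0.2283

0.2283


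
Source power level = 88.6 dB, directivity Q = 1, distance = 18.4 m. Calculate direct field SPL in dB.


Given values:
  Lw = 88.6 dB, Q = 1, r = 18.4 m
Formula: SPL = Lw + 10 * log10(Q / (4 * pi * r^2))
Compute 4 * pi * r^2 = 4 * pi * 18.4^2 = 4254.4704
Compute Q / denom = 1 / 4254.4704 = 0.00023505
Compute 10 * log10(0.00023505) = -36.2884
SPL = 88.6 + (-36.2884) = 52.31

52.31 dB


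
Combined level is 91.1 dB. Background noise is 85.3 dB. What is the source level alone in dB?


Given values:
  L_total = 91.1 dB, L_bg = 85.3 dB
Formula: L_source = 10 * log10(10^(L_total/10) - 10^(L_bg/10))
Convert to linear:
  10^(91.1/10) = 1288249551.6931
  10^(85.3/10) = 338844156.1392
Difference: 1288249551.6931 - 338844156.1392 = 949405395.5539
L_source = 10 * log10(949405395.5539) = 89.77

89.77 dB


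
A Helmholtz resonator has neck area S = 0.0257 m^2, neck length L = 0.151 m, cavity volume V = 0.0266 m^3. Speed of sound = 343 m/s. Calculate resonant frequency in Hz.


Given values:
  S = 0.0257 m^2, L = 0.151 m, V = 0.0266 m^3, c = 343 m/s
Formula: f = (c / (2*pi)) * sqrt(S / (V * L))
Compute V * L = 0.0266 * 0.151 = 0.0040166
Compute S / (V * L) = 0.0257 / 0.0040166 = 6.3984
Compute sqrt(6.3984) = 2.529506
Compute c / (2*pi) = 343 / 6.283185 = 54.590148
f = 54.590148 * 2.529506 = 138.09

138.09 Hz


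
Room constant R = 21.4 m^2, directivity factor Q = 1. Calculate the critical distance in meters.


Given values:
  R = 21.4 m^2, Q = 1
Formula: d_c = 0.141 * sqrt(Q * R)
Compute Q * R = 1 * 21.4 = 21.4
Compute sqrt(21.4) = 4.626
d_c = 0.141 * 4.626 = 0.652

0.652 m


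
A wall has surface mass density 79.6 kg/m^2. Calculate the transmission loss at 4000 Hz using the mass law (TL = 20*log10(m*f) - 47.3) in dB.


Given values:
  m = 79.6 kg/m^2, f = 4000 Hz
Formula: TL = 20 * log10(m * f) - 47.3
Compute m * f = 79.6 * 4000 = 318400.0
Compute log10(318400.0) = 5.502973
Compute 20 * 5.502973 = 110.0595
TL = 110.0595 - 47.3 = 62.76

62.76 dB


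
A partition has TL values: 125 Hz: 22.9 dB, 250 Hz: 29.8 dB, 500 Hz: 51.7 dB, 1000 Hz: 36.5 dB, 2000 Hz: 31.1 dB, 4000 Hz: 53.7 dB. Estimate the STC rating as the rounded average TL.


Given TL values at each frequency:
  125 Hz: 22.9 dB
  250 Hz: 29.8 dB
  500 Hz: 51.7 dB
  1000 Hz: 36.5 dB
  2000 Hz: 31.1 dB
  4000 Hz: 53.7 dB
Formula: STC ~ round(average of TL values)
Sum = 22.9 + 29.8 + 51.7 + 36.5 + 31.1 + 53.7 = 225.7
Average = 225.7 / 6 = 37.62
Rounded: 38

38


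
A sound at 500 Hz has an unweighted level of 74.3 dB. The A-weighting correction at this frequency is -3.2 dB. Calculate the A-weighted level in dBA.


Given values:
  SPL = 74.3 dB
  A-weighting at 500 Hz = -3.2 dB
Formula: L_A = SPL + A_weight
L_A = 74.3 + (-3.2)
L_A = 71.1

71.1 dBA


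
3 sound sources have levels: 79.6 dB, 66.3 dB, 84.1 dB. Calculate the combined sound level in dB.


Formula: L_total = 10 * log10( sum(10^(Li/10)) )
  Source 1: 10^(79.6/10) = 91201083.9356
  Source 2: 10^(66.3/10) = 4265795.188
  Source 3: 10^(84.1/10) = 257039578.2769
Sum of linear values = 352506457.4005
L_total = 10 * log10(352506457.4005) = 85.47

85.47 dB


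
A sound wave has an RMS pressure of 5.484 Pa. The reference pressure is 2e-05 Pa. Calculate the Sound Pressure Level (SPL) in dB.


Given values:
  p = 5.484 Pa
  p_ref = 2e-05 Pa
Formula: SPL = 20 * log10(p / p_ref)
Compute ratio: p / p_ref = 5.484 / 2e-05 = 274200
Compute log10: log10(274200) = 5.438067
Multiply: SPL = 20 * 5.438067 = 108.76

108.76 dB


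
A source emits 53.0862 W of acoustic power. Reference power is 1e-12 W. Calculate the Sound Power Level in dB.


Given values:
  W = 53.0862 W
  W_ref = 1e-12 W
Formula: SWL = 10 * log10(W / W_ref)
Compute ratio: W / W_ref = 53086200000000
Compute log10: log10(53086200000000) = 13.724982
Multiply: SWL = 10 * 13.724982 = 137.25

137.25 dB


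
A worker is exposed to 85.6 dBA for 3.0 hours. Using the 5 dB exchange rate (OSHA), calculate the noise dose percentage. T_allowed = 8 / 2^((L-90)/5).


Given values:
  L = 85.6 dBA, T = 3.0 hours
Formula: T_allowed = 8 / 2^((L - 90) / 5)
Compute exponent: (85.6 - 90) / 5 = -0.88
Compute 2^(-0.88) = 0.543367
T_allowed = 8 / 0.543367 = 14.723014 hours
Dose = (T / T_allowed) * 100
Dose = (3.0 / 14.723014) * 100 = 20.38

20.38 %


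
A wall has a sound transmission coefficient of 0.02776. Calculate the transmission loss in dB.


Given values:
  tau = 0.02776
Formula: TL = 10 * log10(1 / tau)
Compute 1 / tau = 1 / 0.02776 = 36.0231
Compute log10(36.0231) = 1.556581
TL = 10 * 1.556581 = 15.57

15.57 dB


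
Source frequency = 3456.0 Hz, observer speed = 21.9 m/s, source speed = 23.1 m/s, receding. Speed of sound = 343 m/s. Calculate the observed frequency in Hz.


Given values:
  f_s = 3456.0 Hz, v_o = 21.9 m/s, v_s = 23.1 m/s
  Direction: receding
Formula: f_o = f_s * (c - v_o) / (c + v_s)
Numerator: c - v_o = 343 - 21.9 = 321.1
Denominator: c + v_s = 343 + 23.1 = 366.1
f_o = 3456.0 * 321.1 / 366.1 = 3031.2

3031.2 Hz


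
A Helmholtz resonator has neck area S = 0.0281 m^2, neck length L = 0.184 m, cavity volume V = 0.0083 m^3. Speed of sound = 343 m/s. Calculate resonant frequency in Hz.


Given values:
  S = 0.0281 m^2, L = 0.184 m, V = 0.0083 m^3, c = 343 m/s
Formula: f = (c / (2*pi)) * sqrt(S / (V * L))
Compute V * L = 0.0083 * 0.184 = 0.0015272
Compute S / (V * L) = 0.0281 / 0.0015272 = 18.3997
Compute sqrt(18.3997) = 4.289487
Compute c / (2*pi) = 343 / 6.283185 = 54.590148
f = 54.590148 * 4.289487 = 234.16

234.16 Hz


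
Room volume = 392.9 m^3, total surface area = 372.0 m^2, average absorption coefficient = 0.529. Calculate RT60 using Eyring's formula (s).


Given values:
  V = 392.9 m^3, S = 372.0 m^2, alpha = 0.529
Formula: RT60 = 0.161 * V / (-S * ln(1 - alpha))
Compute ln(1 - 0.529) = ln(0.471) = -0.752897
Denominator: -372.0 * -0.752897 = 280.0777
Numerator: 0.161 * 392.9 = 63.2569
RT60 = 63.2569 / 280.0777 = 0.226

0.226 s


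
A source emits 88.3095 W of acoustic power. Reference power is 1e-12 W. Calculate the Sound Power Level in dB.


Given values:
  W = 88.3095 W
  W_ref = 1e-12 W
Formula: SWL = 10 * log10(W / W_ref)
Compute ratio: W / W_ref = 88309500000000
Compute log10: log10(88309500000000) = 13.946007
Multiply: SWL = 10 * 13.946007 = 139.46

139.46 dB


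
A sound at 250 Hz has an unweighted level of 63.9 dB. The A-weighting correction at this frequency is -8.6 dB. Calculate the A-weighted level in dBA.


Given values:
  SPL = 63.9 dB
  A-weighting at 250 Hz = -8.6 dB
Formula: L_A = SPL + A_weight
L_A = 63.9 + (-8.6)
L_A = 55.3

55.3 dBA


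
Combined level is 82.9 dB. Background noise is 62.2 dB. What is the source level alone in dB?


Given values:
  L_total = 82.9 dB, L_bg = 62.2 dB
Formula: L_source = 10 * log10(10^(L_total/10) - 10^(L_bg/10))
Convert to linear:
  10^(82.9/10) = 194984459.9758
  10^(62.2/10) = 1659586.9074
Difference: 194984459.9758 - 1659586.9074 = 193324873.0684
L_source = 10 * log10(193324873.0684) = 82.86

82.86 dB


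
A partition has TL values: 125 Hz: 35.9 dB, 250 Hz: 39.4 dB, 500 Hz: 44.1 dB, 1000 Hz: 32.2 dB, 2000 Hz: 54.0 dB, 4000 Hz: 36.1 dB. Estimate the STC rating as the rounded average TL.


Given TL values at each frequency:
  125 Hz: 35.9 dB
  250 Hz: 39.4 dB
  500 Hz: 44.1 dB
  1000 Hz: 32.2 dB
  2000 Hz: 54.0 dB
  4000 Hz: 36.1 dB
Formula: STC ~ round(average of TL values)
Sum = 35.9 + 39.4 + 44.1 + 32.2 + 54.0 + 36.1 = 241.7
Average = 241.7 / 6 = 40.28
Rounded: 40

40


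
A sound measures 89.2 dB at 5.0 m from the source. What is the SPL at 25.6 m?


Given values:
  SPL1 = 89.2 dB, r1 = 5.0 m, r2 = 25.6 m
Formula: SPL2 = SPL1 - 20 * log10(r2 / r1)
Compute ratio: r2 / r1 = 25.6 / 5.0 = 5.12
Compute log10: log10(5.12) = 0.70927
Compute drop: 20 * 0.70927 = 14.1854
SPL2 = 89.2 - 14.1854 = 75.01

75.01 dB


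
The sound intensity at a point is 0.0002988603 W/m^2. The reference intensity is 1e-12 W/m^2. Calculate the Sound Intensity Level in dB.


Given values:
  I = 0.0002988603 W/m^2
  I_ref = 1e-12 W/m^2
Formula: SIL = 10 * log10(I / I_ref)
Compute ratio: I / I_ref = 298860300
Compute log10: log10(298860300) = 8.475468
Multiply: SIL = 10 * 8.475468 = 84.75

84.75 dB


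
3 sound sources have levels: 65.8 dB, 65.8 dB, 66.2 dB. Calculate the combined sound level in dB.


Formula: L_total = 10 * log10( sum(10^(Li/10)) )
  Source 1: 10^(65.8/10) = 3801893.9632
  Source 2: 10^(65.8/10) = 3801893.9632
  Source 3: 10^(66.2/10) = 4168693.8347
Sum of linear values = 11772481.7611
L_total = 10 * log10(11772481.7611) = 70.71

70.71 dB


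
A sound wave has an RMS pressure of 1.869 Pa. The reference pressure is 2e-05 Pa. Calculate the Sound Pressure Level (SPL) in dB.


Given values:
  p = 1.869 Pa
  p_ref = 2e-05 Pa
Formula: SPL = 20 * log10(p / p_ref)
Compute ratio: p / p_ref = 1.869 / 2e-05 = 93450
Compute log10: log10(93450) = 4.970579
Multiply: SPL = 20 * 4.970579 = 99.41

99.41 dB


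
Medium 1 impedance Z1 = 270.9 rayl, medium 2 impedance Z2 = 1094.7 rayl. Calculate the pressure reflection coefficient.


Given values:
  Z1 = 270.9 rayl, Z2 = 1094.7 rayl
Formula: R = (Z2 - Z1) / (Z2 + Z1)
Numerator: Z2 - Z1 = 1094.7 - 270.9 = 823.8
Denominator: Z2 + Z1 = 1094.7 + 270.9 = 1365.6
R = 823.8 / 1365.6 = 0.6033

0.6033


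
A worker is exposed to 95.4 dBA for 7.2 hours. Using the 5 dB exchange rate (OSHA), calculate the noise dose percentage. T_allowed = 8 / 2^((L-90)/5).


Given values:
  L = 95.4 dBA, T = 7.2 hours
Formula: T_allowed = 8 / 2^((L - 90) / 5)
Compute exponent: (95.4 - 90) / 5 = 1.08
Compute 2^(1.08) = 2.114036
T_allowed = 8 / 2.114036 = 3.784231 hours
Dose = (T / T_allowed) * 100
Dose = (7.2 / 3.784231) * 100 = 190.26

190.26 %


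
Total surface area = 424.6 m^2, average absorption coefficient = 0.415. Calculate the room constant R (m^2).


Given values:
  S = 424.6 m^2, alpha = 0.415
Formula: R = S * alpha / (1 - alpha)
Numerator: 424.6 * 0.415 = 176.209
Denominator: 1 - 0.415 = 0.585
R = 176.209 / 0.585 = 301.21

301.21 m^2
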